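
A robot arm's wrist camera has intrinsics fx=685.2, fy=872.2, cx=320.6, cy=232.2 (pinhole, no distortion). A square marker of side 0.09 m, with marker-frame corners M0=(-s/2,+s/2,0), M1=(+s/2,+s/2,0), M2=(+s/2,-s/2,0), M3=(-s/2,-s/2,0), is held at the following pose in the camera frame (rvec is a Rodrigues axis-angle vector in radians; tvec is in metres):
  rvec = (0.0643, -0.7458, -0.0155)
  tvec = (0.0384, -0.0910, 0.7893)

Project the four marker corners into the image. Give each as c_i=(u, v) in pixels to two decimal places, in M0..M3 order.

c0=(325.05, 181.32) c1=(379.78, 181.57) c2=(380.86, 85.32) c3=(325.80, 77.31)

Intrinsics K: fx=685.2, fy=872.2, cx=320.6, cy=232.2
Marker side s = 0.09 m; corners in marker frame (Z=0):
  M0 = (-0.0450, +0.0450, 0)
  M1 = (+0.0450, +0.0450, 0)
  M2 = (+0.0450, -0.0450, 0)
  M3 = (-0.0450, -0.0450, 0)
rvec = (0.0643, -0.7458, -0.0155), |rvec| = θ = 0.74873 rad = 42.899°
Rodrigues: sinθ=0.68071, 1−cosθ=0.26744; R = I + sinθ·[k]× + (1−cosθ)·[k]×²:
    [+0.73453 -0.00879 -0.67852]
    [-0.03697 +0.99791 -0.05294]
    [+0.67757 +0.06397 +0.73267]
t = (0.0384, -0.0910, 0.7893) m
M0: Pc = R·M0+t = (+0.00495, -0.04443, +0.76169); u = 685.2·(+0.00495)/0.76169 + 320.6 = 325.0537, v = 872.2·(-0.04443)/0.76169 + 232.2 = 181.3234
M1: Pc = R·M1+t = (+0.07106, -0.04776, +0.82267); u = 685.2·(+0.07106)/0.82267 + 320.6 = 379.7844, v = 872.2·(-0.04776)/0.82267 + 232.2 = 181.5671
M2: Pc = R·M2+t = (+0.07185, -0.13757, +0.81691); u = 685.2·(+0.07185)/0.81691 + 320.6 = 380.8648, v = 872.2·(-0.13757)/0.81691 + 232.2 = 85.3196
M3: Pc = R·M3+t = (+0.00574, -0.13424, +0.75593); u = 685.2·(+0.00574)/0.75593 + 320.6 = 325.8044, v = 872.2·(-0.13424)/0.75593 + 232.2 = 77.3098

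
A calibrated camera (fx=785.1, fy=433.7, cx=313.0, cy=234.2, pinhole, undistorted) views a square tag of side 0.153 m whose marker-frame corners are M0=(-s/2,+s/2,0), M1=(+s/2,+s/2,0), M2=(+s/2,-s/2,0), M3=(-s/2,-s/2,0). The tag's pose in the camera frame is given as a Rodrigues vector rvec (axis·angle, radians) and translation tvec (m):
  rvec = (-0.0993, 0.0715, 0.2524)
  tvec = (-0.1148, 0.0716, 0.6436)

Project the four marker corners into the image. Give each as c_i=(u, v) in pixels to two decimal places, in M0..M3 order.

c0=(59.07, 319.52) c1=(237.98, 347.08) c2=(286.68, 245.43) c3=(110.55, 220.40)

Intrinsics K: fx=785.1, fy=433.7, cx=313.0, cy=234.2
Marker side s = 0.153 m; corners in marker frame (Z=0):
  M0 = (-0.0765, +0.0765, 0)
  M1 = (+0.0765, +0.0765, 0)
  M2 = (+0.0765, -0.0765, 0)
  M3 = (-0.0765, -0.0765, 0)
rvec = (-0.0993, 0.0715, 0.2524), |rvec| = θ = 0.28050 rad = 16.071°
Rodrigues: sinθ=0.27683, 1−cosθ=0.03908; R = I + sinθ·[k]× + (1−cosθ)·[k]×²:
    [+0.96582 -0.25263 +0.05812]
    [+0.24558 +0.96346 +0.10697]
    [-0.08302 -0.08904 +0.99256]
t = (-0.1148, 0.0716, 0.6436) m
M0: Pc = R·M0+t = (-0.20801, +0.12652, +0.64314); u = 785.1·(-0.20801)/0.64314 + 313.0 = 59.0744, v = 433.7·(+0.12652)/0.64314 + 234.2 = 319.5172
M1: Pc = R·M1+t = (-0.06024, +0.16409, +0.63044); u = 785.1·(-0.06024)/0.63044 + 313.0 = 237.9800, v = 433.7·(+0.16409)/0.63044 + 234.2 = 347.0839
M2: Pc = R·M2+t = (-0.02159, +0.01668, +0.64406); u = 785.1·(-0.02159)/0.64406 + 313.0 = 286.6835, v = 433.7·(+0.01668)/0.64406 + 234.2 = 245.4335
M3: Pc = R·M3+t = (-0.16936, -0.02089, +0.65676); u = 785.1·(-0.16936)/0.65676 + 313.0 = 110.5469, v = 433.7·(-0.02089)/0.65676 + 234.2 = 220.4043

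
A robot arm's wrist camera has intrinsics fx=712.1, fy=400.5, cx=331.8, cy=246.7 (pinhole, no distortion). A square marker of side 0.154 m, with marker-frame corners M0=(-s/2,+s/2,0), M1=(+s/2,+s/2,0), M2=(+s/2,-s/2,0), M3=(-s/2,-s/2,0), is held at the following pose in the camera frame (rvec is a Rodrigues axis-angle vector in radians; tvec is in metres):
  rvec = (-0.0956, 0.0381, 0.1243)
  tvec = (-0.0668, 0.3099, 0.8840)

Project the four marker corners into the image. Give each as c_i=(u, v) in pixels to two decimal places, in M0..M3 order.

c0=(208.17, 418.04) c1=(331.70, 427.97) c2=(347.22, 356.43) c3=(225.54, 347.19)

Intrinsics K: fx=712.1, fy=400.5, cx=331.8, cy=246.7
Marker side s = 0.154 m; corners in marker frame (Z=0):
  M0 = (-0.0770, +0.0770, 0)
  M1 = (+0.0770, +0.0770, 0)
  M2 = (+0.0770, -0.0770, 0)
  M3 = (-0.0770, -0.0770, 0)
rvec = (-0.0956, 0.0381, 0.1243), |rvec| = θ = 0.16137 rad = 9.246°
Rodrigues: sinθ=0.16067, 1−cosθ=0.01299; R = I + sinθ·[k]× + (1−cosθ)·[k]×²:
    [+0.99157 -0.12558 +0.03201]
    [+0.12194 +0.98773 +0.09755]
    [-0.04386 -0.09282 +0.99472]
t = (-0.0668, 0.3099, 0.8840) m
M0: Pc = R·M0+t = (-0.15282, +0.37657, +0.88023); u = 712.1·(-0.15282)/0.88023 + 331.8 = 208.1695, v = 400.5·(+0.37657)/0.88023 + 246.7 = 418.0354
M1: Pc = R·M1+t = (-0.00012, +0.39535, +0.87348); u = 712.1·(-0.00012)/0.87348 + 331.8 = 331.7031, v = 400.5·(+0.39535)/0.87348 + 246.7 = 427.9710
M2: Pc = R·M2+t = (+0.01922, +0.24323, +0.88777); u = 712.1·(+0.01922)/0.88777 + 331.8 = 347.2170, v = 400.5·(+0.24323)/0.88777 + 246.7 = 356.4304
M3: Pc = R·M3+t = (-0.13348, +0.22445, +0.89452); u = 712.1·(-0.13348)/0.89452 + 331.8 = 225.5403, v = 400.5·(+0.22445)/0.89452 + 246.7 = 347.1938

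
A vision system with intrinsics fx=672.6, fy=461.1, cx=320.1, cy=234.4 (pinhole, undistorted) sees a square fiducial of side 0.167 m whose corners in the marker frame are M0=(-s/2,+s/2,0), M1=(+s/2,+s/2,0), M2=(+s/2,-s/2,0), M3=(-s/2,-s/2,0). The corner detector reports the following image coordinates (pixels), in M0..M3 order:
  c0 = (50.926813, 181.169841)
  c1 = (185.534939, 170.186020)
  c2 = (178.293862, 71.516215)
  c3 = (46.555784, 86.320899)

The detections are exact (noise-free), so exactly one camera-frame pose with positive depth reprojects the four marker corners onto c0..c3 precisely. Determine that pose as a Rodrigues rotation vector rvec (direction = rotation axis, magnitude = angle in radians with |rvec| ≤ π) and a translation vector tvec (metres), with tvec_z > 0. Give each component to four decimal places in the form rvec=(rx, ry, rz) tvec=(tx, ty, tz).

Intrinsics K: fx=672.6, fy=461.1, cx=320.1, cy=234.4
Marker side s = 0.167 m; corners in marker frame (Z=0):
  M0 = (-0.0835, +0.0835, 0)
  M1 = (+0.0835, +0.0835, 0)
  M2 = (+0.0835, -0.0835, 0)
  M3 = (-0.0835, -0.0835, 0)
Detected image corners:
  c0 = (50.926813, 181.169841) px
  c1 = (185.534939, 170.186020) px
  c2 = (178.293862, 71.516215) px
  c3 = (46.555784, 86.320899) px
Planar DLT: solve 8×8 A·h = b for H (H[2,2]=1):
  H  [+768.27461 +20.97086 +113.89707]
  H  [-109.42707 +564.12841 +126.95710]
  H  [-0.25219 -0.11805 +1.00000]
B = K⁻¹H; ‖b₁‖=1.291829, ‖b₂‖=1.291829; λ = 2/(‖b₁‖+‖b₂‖) = 0.774096, sign → tz>0 ⇒ λ=+0.774096
r₁ = λ·B[:,0] = (+0.97712,-0.08447,-0.19522); r₂ = λ·B[:,1] = (+0.06763,+0.99352,-0.09139)
r₃ = r₁×r₂ = (+0.20167,+0.07609,+0.97649); SVD([r₁ r₂ r₃]) → R = UVᵀ:
  R  [+0.97712 +0.06763 +0.20167]
  R  [-0.08447 +0.99352 +0.07609]
  R  [-0.19522 -0.09139 +0.97649]
t = (-0.23732, -0.18038, +0.77410) m
tr R = 2.947125; θ = arccos((tr R − 1)/2) = 0.230455 rad = 13.204°
axis k = ((R−Rᵀ)₃₂, (R−Rᵀ)₁₃, (R−Rᵀ)₂₁) / (2 sinθ) = (-0.366600, +0.868772, -0.332926)
rvec = θ·k = (-0.084485, +0.200213, -0.076725)

rvec=(-0.0845, 0.2002, -0.0767) tvec=(-0.2373, -0.1804, 0.7741)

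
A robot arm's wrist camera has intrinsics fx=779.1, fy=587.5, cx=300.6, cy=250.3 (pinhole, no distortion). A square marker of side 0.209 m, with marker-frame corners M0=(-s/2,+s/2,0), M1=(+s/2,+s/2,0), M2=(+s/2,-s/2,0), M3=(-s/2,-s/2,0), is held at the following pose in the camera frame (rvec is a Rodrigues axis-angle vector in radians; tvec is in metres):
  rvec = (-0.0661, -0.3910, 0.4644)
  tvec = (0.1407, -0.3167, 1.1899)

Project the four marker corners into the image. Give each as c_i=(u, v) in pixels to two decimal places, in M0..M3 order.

Intrinsics K: fx=779.1, fy=587.5, cx=300.6, cy=250.3
Marker side s = 0.209 m; corners in marker frame (Z=0):
  M0 = (-0.1045, +0.1045, 0)
  M1 = (+0.1045, +0.1045, 0)
  M2 = (+0.1045, -0.1045, 0)
  M3 = (-0.1045, -0.1045, 0)
rvec = (-0.0661, -0.3910, 0.4644), |rvec| = θ = 0.61067 rad = 34.989°
Rodrigues: sinθ=0.57342, 1−cosθ=0.18074; R = I + sinθ·[k]× + (1−cosθ)·[k]×²:
    [+0.82138 -0.42354 -0.38202]
    [+0.44860 +0.89336 -0.02594]
    [+0.35227 -0.15007 +0.92379]
t = (0.1407, -0.3167, 1.1899) m
M0: Pc = R·M0+t = (+0.01061, -0.27022, +1.13741); u = 779.1·(+0.01061)/1.13741 + 300.6 = 307.8644, v = 587.5·(-0.27022)/1.13741 + 250.3 = 110.7230
M1: Pc = R·M1+t = (+0.18227, -0.17647, +1.21103); u = 779.1·(+0.18227)/1.21103 + 300.6 = 417.8636, v = 587.5·(-0.17647)/1.21103 + 250.3 = 164.6921
M2: Pc = R·M2+t = (+0.27079, -0.36318, +1.24239); u = 779.1·(+0.27079)/1.24239 + 300.6 = 470.4141, v = 587.5·(-0.36318)/1.24239 + 250.3 = 78.5616
M3: Pc = R·M3+t = (+0.09913, -0.45693, +1.16877); u = 779.1·(+0.09913)/1.16877 + 300.6 = 366.6772, v = 587.5·(-0.45693)/1.16877 + 250.3 = 20.6151

c0=(307.86, 110.72) c1=(417.86, 164.69) c2=(470.41, 78.56) c3=(366.68, 20.62)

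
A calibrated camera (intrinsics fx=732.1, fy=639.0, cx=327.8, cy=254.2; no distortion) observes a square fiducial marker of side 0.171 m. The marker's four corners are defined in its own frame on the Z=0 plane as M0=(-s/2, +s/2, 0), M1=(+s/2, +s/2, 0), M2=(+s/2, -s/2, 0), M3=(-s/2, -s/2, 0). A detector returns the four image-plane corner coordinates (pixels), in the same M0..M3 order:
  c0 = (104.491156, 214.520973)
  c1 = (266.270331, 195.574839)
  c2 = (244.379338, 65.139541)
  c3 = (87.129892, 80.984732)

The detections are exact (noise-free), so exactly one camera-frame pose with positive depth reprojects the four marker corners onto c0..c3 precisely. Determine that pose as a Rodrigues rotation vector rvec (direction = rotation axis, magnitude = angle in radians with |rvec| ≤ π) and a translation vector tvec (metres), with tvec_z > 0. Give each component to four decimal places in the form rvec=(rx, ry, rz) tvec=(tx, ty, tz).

Intrinsics K: fx=732.1, fy=639.0, cx=327.8, cy=254.2
Marker side s = 0.171 m; corners in marker frame (Z=0):
  M0 = (-0.0855, +0.0855, 0)
  M1 = (+0.0855, +0.0855, 0)
  M2 = (+0.0855, -0.0855, 0)
  M3 = (-0.0855, -0.0855, 0)
Detected image corners:
  c0 = (104.491156, 214.520973) px
  c1 = (266.270331, 195.574839) px
  c2 = (244.379338, 65.139541) px
  c3 = (87.129892, 80.984732) px
Planar DLT: solve 8×8 A·h = b for H (H[2,2]=1):
  H  [+952.58414 +83.29056 +176.19172]
  H  [-85.78382 +746.72173 +137.95458]
  H  [+0.11366 -0.18005 +1.00000]
B = K⁻¹H; ‖b₁‖=1.268191, ‖b₂‖=1.268191; λ = 2/(‖b₁‖+‖b₂‖) = 0.788524, sign → tz>0 ⇒ λ=+0.788524
r₁ = λ·B[:,0] = (+0.98587,-0.14151,+0.08963); r₂ = λ·B[:,1] = (+0.15328,+0.97793,-0.14197)
r₃ = r₁×r₂ = (-0.06756,+0.15371,+0.98580); SVD([r₁ r₂ r₃]) → R = UVᵀ:
  R  [+0.98587 +0.15328 -0.06756]
  R  [-0.14151 +0.97793 +0.15371]
  R  [+0.08963 -0.14197 +0.98580]
t = (-0.16329, -0.14345, +0.78852) m
tr R = 2.949606; θ = arccos((tr R − 1)/2) = 0.224959 rad = 12.889°
axis k = ((R−Rᵀ)₃₂, (R−Rᵀ)₁₃, (R−Rᵀ)₂₁) / (2 sinθ) = (-0.662759, -0.352329, -0.660768)
rvec = θ·k = (-0.149094, -0.079260, -0.148646)

rvec=(-0.1491, -0.0793, -0.1486) tvec=(-0.1633, -0.1434, 0.7885)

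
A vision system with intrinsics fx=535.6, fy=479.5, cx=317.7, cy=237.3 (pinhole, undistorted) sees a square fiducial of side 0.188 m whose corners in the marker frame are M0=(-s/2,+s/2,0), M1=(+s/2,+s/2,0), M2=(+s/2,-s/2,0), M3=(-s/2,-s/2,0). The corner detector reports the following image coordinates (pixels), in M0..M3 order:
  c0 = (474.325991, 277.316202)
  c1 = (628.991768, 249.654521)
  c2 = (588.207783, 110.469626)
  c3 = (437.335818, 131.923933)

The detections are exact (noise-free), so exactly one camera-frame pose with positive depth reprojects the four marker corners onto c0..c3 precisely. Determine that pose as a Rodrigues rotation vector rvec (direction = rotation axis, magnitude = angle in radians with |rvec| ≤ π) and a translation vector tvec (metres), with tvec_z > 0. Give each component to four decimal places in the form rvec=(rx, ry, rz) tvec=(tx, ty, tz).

rvec=(-0.1237, -0.1122, -0.1865) tvec=(0.2461, -0.0592, 0.6114)

Intrinsics K: fx=535.6, fy=479.5, cx=317.7, cy=237.3
Marker side s = 0.188 m; corners in marker frame (Z=0):
  M0 = (-0.0940, +0.0940, 0)
  M1 = (+0.0940, +0.0940, 0)
  M2 = (+0.0940, -0.0940, 0)
  M3 = (-0.0940, -0.0940, 0)
Detected image corners:
  c0 = (474.325991, 277.316202) px
  c1 = (628.991768, 249.654521) px
  c2 = (588.207783, 110.469626) px
  c3 = (437.335818, 131.923933) px
Planar DLT: solve 8×8 A·h = b for H (H[2,2]=1):
  H  [+919.10634 +109.57869 +533.31988]
  H  [-91.78975 +721.32221 +190.88511]
  H  [+0.20044 -0.18312 +1.00000]
B = K⁻¹H; ‖b₁‖=1.635689, ‖b₂‖=1.635689; λ = 2/(‖b₁‖+‖b₂‖) = 0.611363, sign → tz>0 ⇒ λ=+0.611363
r₁ = λ·B[:,0] = (+0.97643,-0.17768,+0.12254); r₂ = λ·B[:,1] = (+0.19148,+0.97509,-0.11195)
r₃ = r₁×r₂ = (-0.09960,+0.13278,+0.98613); SVD([r₁ r₂ r₃]) → R = UVᵀ:
  R  [+0.97643 +0.19148 -0.09960]
  R  [-0.17768 +0.97509 +0.13278]
  R  [+0.12254 -0.11195 +0.98613]
t = (+0.24612, -0.05918, +0.61136) m
tr R = 2.937648; θ = arccos((tr R − 1)/2) = 0.250358 rad = 14.344°
axis k = ((R−Rᵀ)₃₂, (R−Rᵀ)₁₃, (R−Rᵀ)₂₁) / (2 sinθ) = (-0.493901, -0.448324, -0.745029)
rvec = θ·k = (-0.123652, -0.112241, -0.186524)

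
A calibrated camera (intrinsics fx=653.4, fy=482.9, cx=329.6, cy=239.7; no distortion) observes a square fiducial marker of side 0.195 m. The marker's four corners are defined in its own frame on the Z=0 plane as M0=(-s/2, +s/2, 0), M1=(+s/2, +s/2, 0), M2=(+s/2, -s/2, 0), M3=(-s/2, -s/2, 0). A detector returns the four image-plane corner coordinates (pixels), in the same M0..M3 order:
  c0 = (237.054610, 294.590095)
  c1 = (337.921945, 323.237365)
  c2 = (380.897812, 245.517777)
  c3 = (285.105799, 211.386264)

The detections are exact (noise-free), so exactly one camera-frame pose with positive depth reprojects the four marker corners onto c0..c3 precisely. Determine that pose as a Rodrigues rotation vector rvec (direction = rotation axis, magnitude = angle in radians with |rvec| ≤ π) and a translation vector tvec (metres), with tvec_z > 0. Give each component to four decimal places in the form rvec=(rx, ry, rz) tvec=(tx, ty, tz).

Intrinsics K: fx=653.4, fy=482.9, cx=329.6, cy=239.7
Marker side s = 0.195 m; corners in marker frame (Z=0):
  M0 = (-0.0975, +0.0975, 0)
  M1 = (+0.0975, +0.0975, 0)
  M2 = (+0.0975, -0.0975, 0)
  M3 = (-0.0975, -0.0975, 0)
Detected image corners:
  c0 = (237.054610, 294.590095) px
  c1 = (337.921945, 323.237365) px
  c2 = (380.897812, 245.517777) px
  c3 = (285.105799, 211.386264) px
Planar DLT: solve 8×8 A·h = b for H (H[2,2]=1):
  H  [+623.13597 -259.95876 +312.27698]
  H  [+264.14176 +388.67838 +268.92788]
  H  [+0.38354 -0.08717 +1.00000]
B = K⁻¹H; ‖b₁‖=0.923143, ‖b₂‖=0.923143; λ = 2/(‖b₁‖+‖b₂‖) = 1.083256, sign → tz>0 ⇒ λ=+1.083256
r₁ = λ·B[:,0] = (+0.82350,+0.38630,+0.41547); r₂ = λ·B[:,1] = (-0.38335,+0.91876,-0.09442)
r₃ = r₁×r₂ = (-0.41820,-0.08151,+0.90469); SVD([r₁ r₂ r₃]) → R = UVᵀ:
  R  [+0.82350 -0.38335 -0.41820]
  R  [+0.38630 +0.91876 -0.08151]
  R  [+0.41547 -0.09442 +0.90469]
t = (-0.02872, +0.06556, +1.08326) m
tr R = 2.646957; θ = arccos((tr R − 1)/2) = 0.603281 rad = 34.565°
axis k = ((R−Rᵀ)₃₂, (R−Rᵀ)₁₃, (R−Rᵀ)₂₁) / (2 sinθ) = (-0.011376, -0.734709, +0.678287)
rvec = θ·k = (-0.006863, -0.443236, +0.409198)

rvec=(-0.0069, -0.4432, 0.4092) tvec=(-0.0287, 0.0656, 1.0833)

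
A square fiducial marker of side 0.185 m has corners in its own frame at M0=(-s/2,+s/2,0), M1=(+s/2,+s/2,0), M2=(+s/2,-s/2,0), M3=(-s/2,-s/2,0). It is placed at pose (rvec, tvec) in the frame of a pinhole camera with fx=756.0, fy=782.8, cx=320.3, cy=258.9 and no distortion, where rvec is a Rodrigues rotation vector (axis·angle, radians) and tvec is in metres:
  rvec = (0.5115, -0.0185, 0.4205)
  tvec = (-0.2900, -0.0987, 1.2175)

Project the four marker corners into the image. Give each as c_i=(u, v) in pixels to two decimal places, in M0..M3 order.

c0=(71.63, 220.42) c1=(176.54, 265.02) c2=(212.58, 169.09) c3=(100.49, 119.31)

Intrinsics K: fx=756.0, fy=782.8, cx=320.3, cy=258.9
Marker side s = 0.185 m; corners in marker frame (Z=0):
  M0 = (-0.0925, +0.0925, 0)
  M1 = (+0.0925, +0.0925, 0)
  M2 = (+0.0925, -0.0925, 0)
  M3 = (-0.0925, -0.0925, 0)
rvec = (0.5115, -0.0185, 0.4205), |rvec| = θ = 0.66242 rad = 37.954°
Rodrigues: sinθ=0.61502, 1−cosθ=0.21149; R = I + sinθ·[k]× + (1−cosθ)·[k]×²:
    [+0.91461 -0.39498 +0.08649]
    [+0.38585 +0.78867 -0.47865]
    [+0.12084 +0.47116 +0.87373]
t = (-0.2900, -0.0987, 1.2175) m
M0: Pc = R·M0+t = (-0.41114, -0.06144, +1.24990); u = 756.0·(-0.41114)/1.24990 + 320.3 = 71.6253, v = 782.8·(-0.06144)/1.24990 + 258.9 = 220.4213
M1: Pc = R·M1+t = (-0.24193, +0.00994, +1.27226); u = 756.0·(-0.24193)/1.27226 + 320.3 = 176.5385, v = 782.8·(+0.00994)/1.27226 + 258.9 = 265.0183
M2: Pc = R·M2+t = (-0.16886, -0.13596, +1.18510); u = 756.0·(-0.16886)/1.18510 + 320.3 = 212.5783, v = 782.8·(-0.13596)/1.18510 + 258.9 = 169.0929
M3: Pc = R·M3+t = (-0.33807, -0.20734, +1.16274); u = 756.0·(-0.33807)/1.16274 + 320.3 = 100.4933, v = 782.8·(-0.20734)/1.16274 + 258.9 = 119.3084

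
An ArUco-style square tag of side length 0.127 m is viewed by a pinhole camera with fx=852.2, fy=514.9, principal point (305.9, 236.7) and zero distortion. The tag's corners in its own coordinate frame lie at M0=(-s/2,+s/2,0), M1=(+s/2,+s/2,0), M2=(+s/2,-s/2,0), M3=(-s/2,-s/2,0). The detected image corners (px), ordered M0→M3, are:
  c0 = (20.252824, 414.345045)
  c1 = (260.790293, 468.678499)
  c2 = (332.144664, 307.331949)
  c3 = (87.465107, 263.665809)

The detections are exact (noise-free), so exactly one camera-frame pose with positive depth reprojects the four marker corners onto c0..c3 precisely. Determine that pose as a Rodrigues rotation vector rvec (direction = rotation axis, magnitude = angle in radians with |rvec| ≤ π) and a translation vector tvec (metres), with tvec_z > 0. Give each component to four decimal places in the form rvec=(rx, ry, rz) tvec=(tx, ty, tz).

Intrinsics K: fx=852.2, fy=514.9, cx=305.9, cy=236.7
Marker side s = 0.127 m; corners in marker frame (Z=0):
  M0 = (-0.0635, +0.0635, 0)
  M1 = (+0.0635, +0.0635, 0)
  M2 = (+0.0635, -0.0635, 0)
  M3 = (-0.0635, -0.0635, 0)
Detected image corners:
  c0 = (20.252824, 414.345045) px
  c1 = (260.790293, 468.678499) px
  c2 = (332.144664, 307.331949) px
  c3 = (87.465107, 263.665809) px
Planar DLT: solve 8×8 A·h = b for H (H[2,2]=1):
  H  [+1816.99196 -548.09112 +171.09803]
  H  [+192.09671 +1220.58375 +362.58860]
  H  [-0.53282 -0.01773 +1.00000]
B = K⁻¹H; ‖b₁‖=2.462499, ‖b₂‖=2.462499; λ = 2/(‖b₁‖+‖b₂‖) = 0.406092, sign → tz>0 ⇒ λ=+0.406092
r₁ = λ·B[:,0] = (+0.94350,+0.25097,-0.21637); r₂ = λ·B[:,1] = (-0.25859,+0.96596,-0.00720)
r₃ = r₁×r₂ = (+0.20720,+0.06274,+0.97628); SVD([r₁ r₂ r₃]) → R = UVᵀ:
  R  [+0.94350 -0.25859 +0.20720]
  R  [+0.25097 +0.96596 +0.06274]
  R  [-0.21637 -0.00720 +0.97628]
t = (-0.06424, +0.09929, +0.40609) m
tr R = 2.885747; θ = arccos((tr R − 1)/2) = 0.339644 rad = 19.460°
axis k = ((R−Rᵀ)₃₂, (R−Rᵀ)₁₃, (R−Rᵀ)₂₁) / (2 sinθ) = (-0.104970, +0.635705, +0.764762)
rvec = θ·k = (-0.035652, +0.215913, +0.259747)

rvec=(-0.0357, 0.2159, 0.2597) tvec=(-0.0642, 0.0993, 0.4061)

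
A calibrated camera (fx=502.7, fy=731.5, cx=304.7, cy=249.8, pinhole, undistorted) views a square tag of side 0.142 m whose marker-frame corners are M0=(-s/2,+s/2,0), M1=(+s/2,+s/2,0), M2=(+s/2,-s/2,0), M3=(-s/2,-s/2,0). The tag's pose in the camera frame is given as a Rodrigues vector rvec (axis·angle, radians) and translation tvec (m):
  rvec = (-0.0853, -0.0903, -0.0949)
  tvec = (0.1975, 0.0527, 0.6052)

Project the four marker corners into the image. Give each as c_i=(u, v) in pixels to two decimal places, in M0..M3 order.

Intrinsics K: fx=502.7, fy=731.5, cx=304.7, cy=249.8
Marker side s = 0.142 m; corners in marker frame (Z=0):
  M0 = (-0.0710, +0.0710, 0)
  M1 = (+0.0710, +0.0710, 0)
  M2 = (+0.0710, -0.0710, 0)
  M3 = (-0.0710, -0.0710, 0)
rvec = (-0.0853, -0.0903, -0.0949), |rvec| = θ = 0.15632 rad = 8.957°
Rodrigues: sinθ=0.15568, 1−cosθ=0.01219; R = I + sinθ·[k]× + (1−cosθ)·[k]×²:
    [+0.99144 +0.09836 -0.08589]
    [-0.09067 +0.99188 +0.08923]
    [+0.09397 -0.08068 +0.99230]
t = (0.1975, 0.0527, 0.6052) m
M0: Pc = R·M0+t = (+0.13409, +0.12956, +0.59280); u = 502.7·(+0.13409)/0.59280 + 304.7 = 418.4107, v = 731.5·(+0.12956)/0.59280 + 249.8 = 409.6747
M1: Pc = R·M1+t = (+0.27488, +0.11669, +0.60614); u = 502.7·(+0.27488)/0.60614 + 304.7 = 532.6655, v = 731.5·(+0.11669)/0.60614 + 249.8 = 390.6172
M2: Pc = R·M2+t = (+0.26091, -0.02416, +0.61760); u = 502.7·(+0.26091)/0.61760 + 304.7 = 517.0685, v = 731.5·(-0.02416)/0.61760 + 249.8 = 221.1834
M3: Pc = R·M3+t = (+0.12012, -0.01129, +0.60426); u = 502.7·(+0.12012)/0.60426 + 304.7 = 404.6355, v = 731.5·(-0.01129)/0.60426 + 249.8 = 236.1379

c0=(418.41, 409.67) c1=(532.67, 390.62) c2=(517.07, 221.18) c3=(404.64, 236.14)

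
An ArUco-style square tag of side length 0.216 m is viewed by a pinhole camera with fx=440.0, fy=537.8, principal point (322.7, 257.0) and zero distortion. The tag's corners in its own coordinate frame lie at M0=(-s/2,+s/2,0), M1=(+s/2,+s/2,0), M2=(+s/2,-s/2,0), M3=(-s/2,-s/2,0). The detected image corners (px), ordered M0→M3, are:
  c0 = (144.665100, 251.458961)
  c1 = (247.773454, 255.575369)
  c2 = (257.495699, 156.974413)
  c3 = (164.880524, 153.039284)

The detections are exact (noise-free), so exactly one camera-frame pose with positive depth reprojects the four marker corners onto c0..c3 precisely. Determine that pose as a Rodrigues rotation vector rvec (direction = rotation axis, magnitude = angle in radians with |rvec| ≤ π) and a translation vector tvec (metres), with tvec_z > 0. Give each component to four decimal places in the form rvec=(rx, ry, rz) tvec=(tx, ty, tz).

rvec=(-0.5038, -0.0194, 0.0291) tvec=(-0.2630, -0.1005, 0.9764)

Intrinsics K: fx=440.0, fy=537.8, cx=322.7, cy=257.0
Marker side s = 0.216 m; corners in marker frame (Z=0):
  M0 = (-0.1080, +0.1080, 0)
  M1 = (+0.1080, +0.1080, 0)
  M2 = (+0.1080, -0.1080, 0)
  M3 = (-0.1080, -0.1080, 0)
Detected image corners:
  c0 = (144.665100, 251.458961) px
  c1 = (247.773454, 255.575369) px
  c2 = (257.495699, 156.974413) px
  c3 = (164.880524, 153.039284) px
Planar DLT: solve 8×8 A·h = b for H (H[2,2]=1):
  H  [+454.14829 -170.02562 +204.16530]
  H  [+21.00403 +355.03452 +201.63338]
  H  [+0.01169 -0.49462 +1.00000]
B = K⁻¹H; ‖b₁‖=1.024192, ‖b₂‖=1.024192; λ = 2/(‖b₁‖+‖b₂‖) = 0.976379, sign → tz>0 ⇒ λ=+0.976379
r₁ = λ·B[:,0] = (+0.99940,+0.03268,+0.01142); r₂ = λ·B[:,1] = (-0.02310,+0.87535,-0.48294)
r₃ = r₁×r₂ = (-0.02578,+0.48238,+0.87558); SVD([r₁ r₂ r₃]) → R = UVᵀ:
  R  [+0.99940 -0.02310 -0.02578]
  R  [+0.03268 +0.87535 +0.48238]
  R  [+0.01142 -0.48294 +0.87558]
t = (-0.26303, -0.10052, +0.97638) m
tr R = 2.750331; θ = arccos((tr R − 1)/2) = 0.505019 rad = 28.935°
axis k = ((R−Rᵀ)₃₂, (R−Rᵀ)₁₃, (R−Rᵀ)₂₁) / (2 sinθ) = (-0.997597, -0.038437, +0.057645)
rvec = θ·k = (-0.503805, -0.019411, +0.029112)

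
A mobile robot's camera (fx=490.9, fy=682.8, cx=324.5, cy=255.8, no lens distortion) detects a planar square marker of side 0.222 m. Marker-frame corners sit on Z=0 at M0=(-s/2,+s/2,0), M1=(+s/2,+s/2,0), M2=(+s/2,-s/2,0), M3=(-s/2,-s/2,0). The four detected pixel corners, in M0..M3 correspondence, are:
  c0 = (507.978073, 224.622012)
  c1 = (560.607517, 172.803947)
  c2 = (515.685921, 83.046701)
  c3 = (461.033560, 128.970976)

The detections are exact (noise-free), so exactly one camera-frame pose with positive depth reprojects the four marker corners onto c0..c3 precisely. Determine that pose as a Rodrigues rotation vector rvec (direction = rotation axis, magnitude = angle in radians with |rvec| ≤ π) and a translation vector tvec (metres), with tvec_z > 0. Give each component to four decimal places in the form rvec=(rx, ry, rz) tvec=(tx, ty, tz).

rvec=(-0.1706, -0.3284, -0.5564) tvec=(0.5164, -0.2068, 1.3522)

Intrinsics K: fx=490.9, fy=682.8, cx=324.5, cy=255.8
Marker side s = 0.222 m; corners in marker frame (Z=0):
  M0 = (-0.1110, +0.1110, 0)
  M1 = (+0.1110, +0.1110, 0)
  M2 = (+0.1110, -0.1110, 0)
  M3 = (-0.1110, -0.1110, 0)
Detected image corners:
  c0 = (507.978073, 224.622012) px
  c1 = (560.607517, 172.803947) px
  c2 = (515.685921, 83.046701) px
  c3 = (461.033560, 128.970976) px
Planar DLT: solve 8×8 A·h = b for H (H[2,2]=1):
  H  [+374.09076 +180.22790 +511.96501]
  H  [-180.60085 +409.29439 +151.39126]
  H  [+0.25901 -0.05192 +1.00000]
B = K⁻¹H; ‖b₁‖=0.739515, ‖b₂‖=0.739515; λ = 2/(‖b₁‖+‖b₂‖) = 1.352238, sign → tz>0 ⇒ λ=+1.352238
r₁ = λ·B[:,0] = (+0.79895,-0.48888,+0.35024); r₂ = λ·B[:,1] = (+0.54287,+0.83688,-0.07020)
r₃ = r₁×r₂ = (-0.25879,+0.24623,+0.93402); SVD([r₁ r₂ r₃]) → R = UVᵀ:
  R  [+0.79895 +0.54287 -0.25879]
  R  [-0.48888 +0.83688 +0.24623]
  R  [+0.35024 -0.07020 +0.93402]
t = (+0.51639, -0.20677, +1.35224) m
tr R = 2.569857; θ = arccos((tr R − 1)/2) = 0.668216 rad = 38.286°
axis k = ((R−Rᵀ)₃₂, (R−Rᵀ)₁₃, (R−Rᵀ)₂₁) / (2 sinθ) = (-0.255356, -0.491484, -0.832608)
rvec = θ·k = (-0.170633, -0.328418, -0.556362)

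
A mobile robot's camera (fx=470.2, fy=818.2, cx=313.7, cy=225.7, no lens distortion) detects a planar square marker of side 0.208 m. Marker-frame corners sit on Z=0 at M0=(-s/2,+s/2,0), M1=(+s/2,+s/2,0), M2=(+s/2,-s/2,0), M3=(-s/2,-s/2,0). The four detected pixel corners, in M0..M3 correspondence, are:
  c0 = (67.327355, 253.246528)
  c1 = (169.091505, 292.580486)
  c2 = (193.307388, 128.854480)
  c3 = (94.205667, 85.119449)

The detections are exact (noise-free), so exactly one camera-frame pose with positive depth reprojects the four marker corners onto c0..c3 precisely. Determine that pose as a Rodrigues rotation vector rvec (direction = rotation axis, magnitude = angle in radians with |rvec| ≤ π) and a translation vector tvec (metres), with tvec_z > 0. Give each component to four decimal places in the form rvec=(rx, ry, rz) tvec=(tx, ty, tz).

rvec=(-0.0711, -0.1591, 0.2333) tvec=(-0.3834, -0.0439, 0.9916)

Intrinsics K: fx=470.2, fy=818.2, cx=313.7, cy=225.7
Marker side s = 0.208 m; corners in marker frame (Z=0):
  M0 = (-0.1040, +0.1040, 0)
  M1 = (+0.1040, +0.1040, 0)
  M2 = (+0.1040, -0.1040, 0)
  M3 = (-0.1040, -0.1040, 0)
Detected image corners:
  c0 = (67.327355, 253.246528) px
  c1 = (169.091505, 292.580486) px
  c2 = (193.307388, 128.854480) px
  c3 = (94.205667, 85.119449) px
Planar DLT: solve 8×8 A·h = b for H (H[2,2]=1):
  H  [+502.42292 -134.42284 +131.88439]
  H  [+228.25308 +780.59161 +189.50324]
  H  [+0.14988 -0.08932 +1.00000]
B = K⁻¹H; ‖b₁‖=1.008460, ‖b₂‖=1.008460; λ = 2/(‖b₁‖+‖b₂‖) = 0.991611, sign → tz>0 ⇒ λ=+0.991611
r₁ = λ·B[:,0] = (+0.96041,+0.23563,+0.14862); r₂ = λ·B[:,1] = (-0.22439,+0.97047,-0.08858)
r₃ = r₁×r₂ = (-0.16510,+0.05172,+0.98492); SVD([r₁ r₂ r₃]) → R = UVᵀ:
  R  [+0.96041 -0.22439 -0.16510]
  R  [+0.23563 +0.97047 +0.05172]
  R  [+0.14862 -0.08858 +0.98492]
t = (-0.38343, -0.04387, +0.99161) m
tr R = 2.915795; θ = arccos((tr R − 1)/2) = 0.291209 rad = 16.685°
axis k = ((R−Rᵀ)₃₂, (R−Rᵀ)₁₃, (R−Rᵀ)₂₁) / (2 sinθ) = (-0.244321, -0.546353, +0.801128)
rvec = θ·k = (-0.071149, -0.159103, +0.233295)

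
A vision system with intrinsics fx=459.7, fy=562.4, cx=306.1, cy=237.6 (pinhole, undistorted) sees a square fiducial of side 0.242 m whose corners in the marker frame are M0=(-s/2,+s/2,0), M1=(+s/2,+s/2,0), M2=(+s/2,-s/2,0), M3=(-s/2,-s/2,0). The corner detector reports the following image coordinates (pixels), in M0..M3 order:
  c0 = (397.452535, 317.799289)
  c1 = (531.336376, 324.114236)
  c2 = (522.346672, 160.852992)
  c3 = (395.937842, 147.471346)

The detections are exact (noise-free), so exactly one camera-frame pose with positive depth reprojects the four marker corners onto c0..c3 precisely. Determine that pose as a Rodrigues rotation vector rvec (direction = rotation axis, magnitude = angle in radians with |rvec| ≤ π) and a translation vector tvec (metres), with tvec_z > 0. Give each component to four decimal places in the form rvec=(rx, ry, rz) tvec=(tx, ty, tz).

Intrinsics K: fx=459.7, fy=562.4, cx=306.1, cy=237.6
Marker side s = 0.242 m; corners in marker frame (Z=0):
  M0 = (-0.1210, +0.1210, 0)
  M1 = (+0.1210, +0.1210, 0)
  M2 = (+0.1210, -0.1210, 0)
  M3 = (-0.1210, -0.1210, 0)
Detected image corners:
  c0 = (397.452535, 317.799289) px
  c1 = (531.336376, 324.114236) px
  c2 = (522.346672, 160.852992) px
  c3 = (395.937842, 147.471346) px
Planar DLT: solve 8×8 A·h = b for H (H[2,2]=1):
  H  [+624.85964 -91.06906 +463.18291]
  H  [+86.15481 +630.70038 +235.20023]
  H  [+0.18954 -0.24499 +1.00000]
B = K⁻¹H; ‖b₁‖=1.249692, ‖b₂‖=1.249692; λ = 2/(‖b₁‖+‖b₂‖) = 0.800197, sign → tz>0 ⇒ λ=+0.800197
r₁ = λ·B[:,0] = (+0.98670,+0.05851,+0.15167); r₂ = λ·B[:,1] = (-0.02799,+0.98020,-0.19604)
r₃ = r₁×r₂ = (-0.16013,+0.18918,+0.96880); SVD([r₁ r₂ r₃]) → R = UVᵀ:
  R  [+0.98670 -0.02799 -0.16013]
  R  [+0.05851 +0.98020 +0.18918]
  R  [+0.15167 -0.19604 +0.96880]
t = (+0.27343, -0.00341, +0.80020) m
tr R = 2.935692; θ = arccos((tr R − 1)/2) = 0.254275 rad = 14.569°
axis k = ((R−Rᵀ)₃₂, (R−Rᵀ)₁₃, (R−Rᵀ)₂₁) / (2 sinθ) = (-0.765713, -0.619776, +0.171930)
rvec = θ·k = (-0.194702, -0.157594, +0.043718)

rvec=(-0.1947, -0.1576, 0.0437) tvec=(0.2734, -0.0034, 0.8002)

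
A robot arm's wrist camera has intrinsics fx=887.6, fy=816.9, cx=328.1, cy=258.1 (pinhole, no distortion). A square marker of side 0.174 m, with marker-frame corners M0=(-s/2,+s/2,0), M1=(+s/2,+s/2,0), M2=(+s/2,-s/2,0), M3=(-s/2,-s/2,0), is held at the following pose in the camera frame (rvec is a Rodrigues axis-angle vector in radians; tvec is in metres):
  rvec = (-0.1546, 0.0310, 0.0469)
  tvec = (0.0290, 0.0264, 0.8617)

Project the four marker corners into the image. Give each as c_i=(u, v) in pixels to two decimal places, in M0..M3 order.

c0=(263.32, 362.12) c1=(445.27, 370.31) c2=(450.38, 206.00) c3=(273.92, 199.19)

Intrinsics K: fx=887.6, fy=816.9, cx=328.1, cy=258.1
Marker side s = 0.174 m; corners in marker frame (Z=0):
  M0 = (-0.0870, +0.0870, 0)
  M1 = (+0.0870, +0.0870, 0)
  M2 = (+0.0870, -0.0870, 0)
  M3 = (-0.0870, -0.0870, 0)
rvec = (-0.1546, 0.0310, 0.0469), |rvec| = θ = 0.16450 rad = 9.425°
Rodrigues: sinθ=0.16376, 1−cosθ=0.01350; R = I + sinθ·[k]× + (1−cosθ)·[k]×²:
    [+0.99842 -0.04908 +0.02724]
    [+0.04430 +0.98698 +0.15463]
    [-0.03448 -0.15318 +0.98760]
t = (0.0290, 0.0264, 0.8617) m
M0: Pc = R·M0+t = (-0.06213, +0.10841, +0.85137); u = 887.6·(-0.06213)/0.85137 + 328.1 = 263.3234, v = 816.9·(+0.10841)/0.85137 + 258.1 = 362.1235
M1: Pc = R·M1+t = (+0.11159, +0.11612, +0.84537); u = 887.6·(+0.11159)/0.84537 + 328.1 = 445.2669, v = 816.9·(+0.11612)/0.84537 + 258.1 = 370.3099
M2: Pc = R·M2+t = (+0.12013, -0.05561, +0.87203); u = 887.6·(+0.12013)/0.87203 + 328.1 = 450.3781, v = 816.9·(-0.05561)/0.87203 + 258.1 = 206.0024
M3: Pc = R·M3+t = (-0.05359, -0.06332, +0.87803); u = 887.6·(-0.05359)/0.87803 + 328.1 = 273.9227, v = 816.9·(-0.06332)/0.87803 + 258.1 = 199.1872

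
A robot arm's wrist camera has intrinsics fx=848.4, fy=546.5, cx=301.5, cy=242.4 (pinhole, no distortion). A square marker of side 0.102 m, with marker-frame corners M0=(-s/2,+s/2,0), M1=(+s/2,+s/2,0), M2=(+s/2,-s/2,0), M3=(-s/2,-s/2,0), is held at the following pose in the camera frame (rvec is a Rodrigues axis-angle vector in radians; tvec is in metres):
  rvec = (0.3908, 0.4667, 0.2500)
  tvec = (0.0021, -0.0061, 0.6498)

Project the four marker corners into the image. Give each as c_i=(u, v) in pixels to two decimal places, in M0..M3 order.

c0=(240.88, 260.81) c1=(352.08, 289.33) c2=(376.17, 210.55) c3=(256.15, 184.94)

Intrinsics K: fx=848.4, fy=546.5, cx=301.5, cy=242.4
Marker side s = 0.102 m; corners in marker frame (Z=0):
  M0 = (-0.0510, +0.0510, 0)
  M1 = (+0.0510, +0.0510, 0)
  M2 = (+0.0510, -0.0510, 0)
  M3 = (-0.0510, -0.0510, 0)
rvec = (0.3908, 0.4667, 0.2500), |rvec| = θ = 0.65805 rad = 37.704°
Rodrigues: sinθ=0.61158, 1−cosθ=0.20882; R = I + sinθ·[k]× + (1−cosθ)·[k]×²:
    [+0.86483 -0.14439 +0.48085]
    [+0.32029 +0.89622 -0.30694]
    [-0.38663 +0.41946 +0.82132]
t = (0.0021, -0.0061, 0.6498) m
M0: Pc = R·M0+t = (-0.04937, +0.02327, +0.69091); u = 848.4·(-0.04937)/0.69091 + 301.5 = 240.8758, v = 546.5·(+0.02327)/0.69091 + 242.4 = 260.8078
M1: Pc = R·M1+t = (+0.03884, +0.05594, +0.65147); u = 848.4·(+0.03884)/0.65147 + 301.5 = 352.0834, v = 546.5·(+0.05594)/0.65147 + 242.4 = 289.3278
M2: Pc = R·M2+t = (+0.05357, -0.03547, +0.60869); u = 848.4·(+0.05357)/0.60869 + 301.5 = 376.1673, v = 546.5·(-0.03547)/0.60869 + 242.4 = 210.5521
M3: Pc = R·M3+t = (-0.03464, -0.06814, +0.64813); u = 848.4·(-0.03464)/0.64813 + 301.5 = 256.1531, v = 546.5·(-0.06814)/0.64813 + 242.4 = 184.9427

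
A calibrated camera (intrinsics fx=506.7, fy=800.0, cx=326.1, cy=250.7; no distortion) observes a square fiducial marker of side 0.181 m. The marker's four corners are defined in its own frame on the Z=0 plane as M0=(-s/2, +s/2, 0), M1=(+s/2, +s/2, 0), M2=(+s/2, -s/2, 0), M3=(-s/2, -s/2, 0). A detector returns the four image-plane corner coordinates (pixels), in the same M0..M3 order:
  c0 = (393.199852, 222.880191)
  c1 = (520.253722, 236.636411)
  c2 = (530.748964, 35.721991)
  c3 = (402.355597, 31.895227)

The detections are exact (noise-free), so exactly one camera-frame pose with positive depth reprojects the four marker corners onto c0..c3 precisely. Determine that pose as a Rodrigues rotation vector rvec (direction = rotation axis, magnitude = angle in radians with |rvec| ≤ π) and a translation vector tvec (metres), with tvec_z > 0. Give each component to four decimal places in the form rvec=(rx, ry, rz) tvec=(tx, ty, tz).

Intrinsics K: fx=506.7, fy=800.0, cx=326.1, cy=250.7
Marker side s = 0.181 m; corners in marker frame (Z=0):
  M0 = (-0.0905, +0.0905, 0)
  M1 = (+0.0905, +0.0905, 0)
  M2 = (+0.0905, -0.0905, 0)
  M3 = (-0.0905, -0.0905, 0)
Detected image corners:
  c0 = (393.199852, 222.880191) px
  c1 = (520.253722, 236.636411) px
  c2 = (530.748964, 35.721991) px
  c3 = (402.355597, 31.895227) px
Planar DLT: solve 8×8 A·h = b for H (H[2,2]=1):
  H  [+575.64930 -37.44211 +459.99595]
  H  [+11.55270 +1086.67702 +131.99311]
  H  [-0.28159 +0.03628 +1.00000]
B = K⁻¹H; ‖b₁‖=1.350970, ‖b₂‖=1.350970; λ = 2/(‖b₁‖+‖b₂‖) = 0.740209, sign → tz>0 ⇒ λ=+0.740209
r₁ = λ·B[:,0] = (+0.97508,+0.07601,-0.20844); r₂ = λ·B[:,1] = (-0.07198,+0.99704,+0.02685)
r₃ = r₁×r₂ = (+0.20986,-0.01118,+0.97767); SVD([r₁ r₂ r₃]) → R = UVᵀ:
  R  [+0.97508 -0.07198 +0.20986]
  R  [+0.07601 +0.99704 -0.01118]
  R  [-0.20844 +0.02685 +0.97767]
t = (+0.19560, -0.10983, +0.74021) m
tr R = 2.949789; θ = arccos((tr R − 1)/2) = 0.224548 rad = 12.866°
axis k = ((R−Rᵀ)₃₂, (R−Rᵀ)₁₃, (R−Rᵀ)₂₁) / (2 sinθ) = (+0.085411, +0.939295, +0.332309)
rvec = θ·k = (+0.019179, +0.210917, +0.074620)

rvec=(0.0192, 0.2109, 0.0746) tvec=(0.1956, -0.1098, 0.7402)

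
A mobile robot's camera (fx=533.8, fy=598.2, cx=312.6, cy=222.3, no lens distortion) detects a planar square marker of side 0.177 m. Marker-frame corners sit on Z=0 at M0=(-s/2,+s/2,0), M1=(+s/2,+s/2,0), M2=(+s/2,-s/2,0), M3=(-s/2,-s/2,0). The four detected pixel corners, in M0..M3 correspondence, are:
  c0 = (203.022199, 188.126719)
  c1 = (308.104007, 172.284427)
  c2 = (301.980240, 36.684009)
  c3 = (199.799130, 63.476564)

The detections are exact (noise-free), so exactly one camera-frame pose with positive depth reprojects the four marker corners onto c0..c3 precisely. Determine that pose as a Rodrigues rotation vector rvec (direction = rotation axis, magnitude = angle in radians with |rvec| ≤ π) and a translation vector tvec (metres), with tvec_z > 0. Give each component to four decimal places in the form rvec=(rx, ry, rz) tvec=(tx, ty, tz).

Intrinsics K: fx=533.8, fy=598.2, cx=312.6, cy=222.3
Marker side s = 0.177 m; corners in marker frame (Z=0):
  M0 = (-0.0885, +0.0885, 0)
  M1 = (+0.0885, +0.0885, 0)
  M2 = (+0.0885, -0.0885, 0)
  M3 = (-0.0885, -0.0885, 0)
Detected image corners:
  c0 = (203.022199, 188.126719) px
  c1 = (308.104007, 172.284427) px
  c2 = (301.980240, 36.684009) px
  c3 = (199.799130, 63.476564) px
Planar DLT: solve 8×8 A·h = b for H (H[2,2]=1):
  H  [+459.36859 -8.31912 +250.91620]
  H  [-178.11130 +718.18433 +114.83103]
  H  [-0.49766 -0.13570 +1.00000]
B = K⁻¹H; ‖b₁‖=1.259960, ‖b₂‖=1.259960; λ = 2/(‖b₁‖+‖b₂‖) = 0.793676, sign → tz>0 ⇒ λ=+0.793676
r₁ = λ·B[:,0] = (+0.91432,-0.08953,-0.39498); r₂ = λ·B[:,1] = (+0.05070,+0.99289,-0.10770)
r₃ = r₁×r₂ = (+0.40182,+0.07844,+0.91235); SVD([r₁ r₂ r₃]) → R = UVᵀ:
  R  [+0.91432 +0.05070 +0.40182]
  R  [-0.08953 +0.99289 +0.07844]
  R  [-0.39498 -0.10770 +0.91235]
t = (-0.09171, -0.14259, +0.79368) m
tr R = 2.819559; θ = arccos((tr R − 1)/2) = 0.428044 rad = 24.525°
axis k = ((R−Rᵀ)₃₂, (R−Rᵀ)₁₃, (R−Rᵀ)₂₁) / (2 sinθ) = (-0.224219, +0.959788, -0.168917)
rvec = θ·k = (-0.095975, +0.410831, -0.072304)

rvec=(-0.0960, 0.4108, -0.0723) tvec=(-0.0917, -0.1426, 0.7937)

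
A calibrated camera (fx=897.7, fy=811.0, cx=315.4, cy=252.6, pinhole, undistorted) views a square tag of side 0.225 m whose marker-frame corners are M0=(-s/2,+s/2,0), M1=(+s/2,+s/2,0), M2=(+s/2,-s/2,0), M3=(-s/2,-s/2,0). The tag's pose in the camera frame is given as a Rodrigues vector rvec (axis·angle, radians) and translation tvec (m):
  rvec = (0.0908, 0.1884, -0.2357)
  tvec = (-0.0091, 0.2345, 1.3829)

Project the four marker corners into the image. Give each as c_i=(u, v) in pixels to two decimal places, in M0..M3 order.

c0=(258.53, 464.21) c1=(397.63, 441.25) c2=(362.69, 312.79) c3=(223.18, 340.05)

Intrinsics K: fx=897.7, fy=811.0, cx=315.4, cy=252.6
Marker side s = 0.225 m; corners in marker frame (Z=0):
  M0 = (-0.1125, +0.1125, 0)
  M1 = (+0.1125, +0.1125, 0)
  M2 = (+0.1125, -0.1125, 0)
  M3 = (-0.1125, -0.1125, 0)
rvec = (0.0908, 0.1884, -0.2357), |rvec| = θ = 0.31511 rad = 18.054°
Rodrigues: sinθ=0.30992, 1−cosθ=0.04924; R = I + sinθ·[k]× + (1−cosθ)·[k]×²:
    [+0.95485 +0.24030 +0.17469]
    [-0.22334 +0.96836 -0.11132]
    [-0.19591 +0.06728 +0.97831]
t = (-0.0091, 0.2345, 1.3829) m
M0: Pc = R·M0+t = (-0.08949, +0.36857, +1.41251); u = 897.7·(-0.08949)/1.41251 + 315.4 = 258.5280, v = 811.0·(+0.36857)/1.41251 + 252.6 = 464.2143
M1: Pc = R·M1+t = (+0.12535, +0.31832, +1.36843); u = 897.7·(+0.12535)/1.36843 + 315.4 = 397.6336, v = 811.0·(+0.31832)/1.36843 + 252.6 = 441.2498
M2: Pc = R·M2+t = (+0.07129, +0.10043, +1.35329); u = 897.7·(+0.07129)/1.35329 + 315.4 = 362.6878, v = 811.0·(+0.10043)/1.35329 + 252.6 = 312.7880
M3: Pc = R·M3+t = (-0.14355, +0.15068, +1.39737); u = 897.7·(-0.14355)/1.39737 + 315.4 = 223.1775, v = 811.0·(+0.15068)/1.39737 + 252.6 = 340.0536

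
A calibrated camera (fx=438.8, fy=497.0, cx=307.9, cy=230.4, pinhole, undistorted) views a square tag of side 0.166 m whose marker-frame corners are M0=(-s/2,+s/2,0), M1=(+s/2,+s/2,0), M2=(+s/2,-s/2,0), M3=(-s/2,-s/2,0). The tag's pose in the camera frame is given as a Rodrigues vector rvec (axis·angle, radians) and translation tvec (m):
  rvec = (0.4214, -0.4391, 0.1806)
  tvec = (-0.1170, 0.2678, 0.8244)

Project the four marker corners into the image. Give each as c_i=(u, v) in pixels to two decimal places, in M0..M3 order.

Intrinsics K: fx=438.8, fy=497.0, cx=307.9, cy=230.4
Marker side s = 0.166 m; corners in marker frame (Z=0):
  M0 = (-0.0830, +0.0830, 0)
  M1 = (+0.0830, +0.0830, 0)
  M2 = (+0.0830, -0.0830, 0)
  M3 = (-0.0830, -0.0830, 0)
rvec = (0.4214, -0.4391, 0.1806), |rvec| = θ = 0.63483 rad = 36.373°
Rodrigues: sinθ=0.59304, 1−cosθ=0.19482; R = I + sinθ·[k]× + (1−cosθ)·[k]×²:
    [+0.89102 -0.25816 -0.37340]
    [+0.07926 +0.89839 -0.43200]
    [+0.44699 +0.35532 +0.82094]
t = (-0.1170, 0.2678, 0.8244) m
M0: Pc = R·M0+t = (-0.21238, +0.33579, +0.81679); u = 438.8·(-0.21238)/0.81679 + 307.9 = 193.8031, v = 497.0·(+0.33579)/0.81679 + 230.4 = 434.7193
M1: Pc = R·M1+t = (-0.06447, +0.34894, +0.89099); u = 438.8·(-0.06447)/0.89099 + 307.9 = 276.1481, v = 497.0·(+0.34894)/0.89099 + 230.4 = 425.0431
M2: Pc = R·M2+t = (-0.02162, +0.19981, +0.83201); u = 438.8·(-0.02162)/0.83201 + 307.9 = 296.4990, v = 497.0·(+0.19981)/0.83201 + 230.4 = 349.7580
M3: Pc = R·M3+t = (-0.16953, +0.18666, +0.75781); u = 438.8·(-0.16953)/0.75781 + 307.9 = 209.7373, v = 497.0·(+0.18666)/0.75781 + 230.4 = 352.8159

c0=(193.80, 434.72) c1=(276.15, 425.04) c2=(296.50, 349.76) c3=(209.74, 352.82)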